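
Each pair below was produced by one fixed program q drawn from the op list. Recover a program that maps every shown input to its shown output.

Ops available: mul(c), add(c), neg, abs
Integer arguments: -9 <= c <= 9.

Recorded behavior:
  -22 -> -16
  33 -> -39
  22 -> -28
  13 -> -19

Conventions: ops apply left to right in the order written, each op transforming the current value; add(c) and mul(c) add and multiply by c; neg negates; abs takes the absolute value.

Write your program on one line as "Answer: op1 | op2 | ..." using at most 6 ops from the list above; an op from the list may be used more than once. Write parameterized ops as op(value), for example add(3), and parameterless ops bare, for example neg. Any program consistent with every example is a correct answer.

add(-2) | add(3) | add(5) | abs | neg

Check, running the answer program on each example:
  -22 -> -24 -> -21 -> -16 -> 16 -> -16
  33 -> 31 -> 34 -> 39 -> 39 -> -39
  22 -> 20 -> 23 -> 28 -> 28 -> -28
  13 -> 11 -> 14 -> 19 -> 19 -> -19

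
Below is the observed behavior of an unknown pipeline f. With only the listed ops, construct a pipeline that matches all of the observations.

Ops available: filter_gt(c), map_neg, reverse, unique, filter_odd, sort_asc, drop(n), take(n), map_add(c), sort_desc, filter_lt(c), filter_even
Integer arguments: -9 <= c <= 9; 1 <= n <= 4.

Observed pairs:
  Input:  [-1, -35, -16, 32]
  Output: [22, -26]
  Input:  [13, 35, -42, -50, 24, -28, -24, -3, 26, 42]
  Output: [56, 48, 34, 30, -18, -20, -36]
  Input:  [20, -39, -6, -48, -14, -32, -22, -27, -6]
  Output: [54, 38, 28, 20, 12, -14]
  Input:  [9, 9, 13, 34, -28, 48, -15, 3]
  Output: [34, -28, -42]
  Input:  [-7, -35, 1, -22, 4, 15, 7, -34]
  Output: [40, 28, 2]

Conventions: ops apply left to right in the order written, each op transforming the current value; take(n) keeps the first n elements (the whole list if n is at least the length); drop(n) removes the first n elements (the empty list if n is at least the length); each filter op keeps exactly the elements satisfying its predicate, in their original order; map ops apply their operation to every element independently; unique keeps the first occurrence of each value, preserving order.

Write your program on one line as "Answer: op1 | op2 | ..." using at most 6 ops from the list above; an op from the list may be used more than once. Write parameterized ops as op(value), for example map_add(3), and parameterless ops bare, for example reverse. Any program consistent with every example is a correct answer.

filter_even | map_neg | unique | sort_desc | map_add(6)

Check, running the answer program on each example:
  [-1, -35, -16, 32] -> [-16, 32] -> [16, -32] -> [16, -32] -> [16, -32] -> [22, -26]
  [13, 35, -42, -50, 24, -28, -24, -3, 26, 42] -> [-42, -50, 24, -28, -24, 26, 42] -> [42, 50, -24, 28, 24, -26, -42] -> [42, 50, -24, 28, 24, -26, -42] -> [50, 42, 28, 24, -24, -26, -42] -> [56, 48, 34, 30, -18, -20, -36]
  [20, -39, -6, -48, -14, -32, -22, -27, -6] -> [20, -6, -48, -14, -32, -22, -6] -> [-20, 6, 48, 14, 32, 22, 6] -> [-20, 6, 48, 14, 32, 22] -> [48, 32, 22, 14, 6, -20] -> [54, 38, 28, 20, 12, -14]
  [9, 9, 13, 34, -28, 48, -15, 3] -> [34, -28, 48] -> [-34, 28, -48] -> [-34, 28, -48] -> [28, -34, -48] -> [34, -28, -42]
  [-7, -35, 1, -22, 4, 15, 7, -34] -> [-22, 4, -34] -> [22, -4, 34] -> [22, -4, 34] -> [34, 22, -4] -> [40, 28, 2]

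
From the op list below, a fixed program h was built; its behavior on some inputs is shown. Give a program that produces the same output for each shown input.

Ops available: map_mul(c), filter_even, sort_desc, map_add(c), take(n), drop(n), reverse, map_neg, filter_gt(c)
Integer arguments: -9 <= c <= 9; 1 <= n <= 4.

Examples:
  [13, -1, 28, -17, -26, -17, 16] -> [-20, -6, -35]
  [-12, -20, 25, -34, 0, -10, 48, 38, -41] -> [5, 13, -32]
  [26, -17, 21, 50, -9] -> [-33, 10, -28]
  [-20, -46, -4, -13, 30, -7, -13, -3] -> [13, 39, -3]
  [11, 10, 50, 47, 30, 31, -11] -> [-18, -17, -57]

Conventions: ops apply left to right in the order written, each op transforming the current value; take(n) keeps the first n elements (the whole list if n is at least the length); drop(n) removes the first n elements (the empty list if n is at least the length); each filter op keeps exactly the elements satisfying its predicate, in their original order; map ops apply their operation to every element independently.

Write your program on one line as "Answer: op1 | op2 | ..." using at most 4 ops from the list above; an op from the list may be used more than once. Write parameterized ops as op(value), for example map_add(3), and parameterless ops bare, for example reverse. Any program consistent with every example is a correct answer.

map_add(7) | take(3) | map_neg

Check, running the answer program on each example:
  [13, -1, 28, -17, -26, -17, 16] -> [20, 6, 35, -10, -19, -10, 23] -> [20, 6, 35] -> [-20, -6, -35]
  [-12, -20, 25, -34, 0, -10, 48, 38, -41] -> [-5, -13, 32, -27, 7, -3, 55, 45, -34] -> [-5, -13, 32] -> [5, 13, -32]
  [26, -17, 21, 50, -9] -> [33, -10, 28, 57, -2] -> [33, -10, 28] -> [-33, 10, -28]
  [-20, -46, -4, -13, 30, -7, -13, -3] -> [-13, -39, 3, -6, 37, 0, -6, 4] -> [-13, -39, 3] -> [13, 39, -3]
  [11, 10, 50, 47, 30, 31, -11] -> [18, 17, 57, 54, 37, 38, -4] -> [18, 17, 57] -> [-18, -17, -57]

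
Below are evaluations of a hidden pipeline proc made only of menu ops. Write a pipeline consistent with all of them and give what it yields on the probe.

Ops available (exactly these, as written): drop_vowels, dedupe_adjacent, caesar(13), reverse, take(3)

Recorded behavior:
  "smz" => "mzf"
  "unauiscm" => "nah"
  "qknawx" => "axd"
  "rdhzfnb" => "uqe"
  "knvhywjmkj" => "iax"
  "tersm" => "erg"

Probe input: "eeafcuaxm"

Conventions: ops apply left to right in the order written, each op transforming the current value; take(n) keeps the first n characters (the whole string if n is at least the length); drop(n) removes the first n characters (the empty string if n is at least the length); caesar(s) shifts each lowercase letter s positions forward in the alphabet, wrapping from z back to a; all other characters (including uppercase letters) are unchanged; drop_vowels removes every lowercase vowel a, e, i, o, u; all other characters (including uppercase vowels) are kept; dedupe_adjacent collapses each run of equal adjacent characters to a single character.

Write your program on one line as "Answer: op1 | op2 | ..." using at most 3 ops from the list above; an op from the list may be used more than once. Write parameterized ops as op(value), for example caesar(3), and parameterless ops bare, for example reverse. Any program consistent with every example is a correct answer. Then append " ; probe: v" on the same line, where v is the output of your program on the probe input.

take(3) | caesar(13) | reverse ; probe: "nrr"

Check, running the answer program on each example:
  "smz" -> "smz" -> "fzm" -> "mzf"
  "unauiscm" -> "una" -> "han" -> "nah"
  "qknawx" -> "qkn" -> "dxa" -> "axd"
  "rdhzfnb" -> "rdh" -> "equ" -> "uqe"
  "knvhywjmkj" -> "knv" -> "xai" -> "iax"
  "tersm" -> "ter" -> "gre" -> "erg"
  probe: "eeafcuaxm" -> "eea" -> "rrn" -> "nrr"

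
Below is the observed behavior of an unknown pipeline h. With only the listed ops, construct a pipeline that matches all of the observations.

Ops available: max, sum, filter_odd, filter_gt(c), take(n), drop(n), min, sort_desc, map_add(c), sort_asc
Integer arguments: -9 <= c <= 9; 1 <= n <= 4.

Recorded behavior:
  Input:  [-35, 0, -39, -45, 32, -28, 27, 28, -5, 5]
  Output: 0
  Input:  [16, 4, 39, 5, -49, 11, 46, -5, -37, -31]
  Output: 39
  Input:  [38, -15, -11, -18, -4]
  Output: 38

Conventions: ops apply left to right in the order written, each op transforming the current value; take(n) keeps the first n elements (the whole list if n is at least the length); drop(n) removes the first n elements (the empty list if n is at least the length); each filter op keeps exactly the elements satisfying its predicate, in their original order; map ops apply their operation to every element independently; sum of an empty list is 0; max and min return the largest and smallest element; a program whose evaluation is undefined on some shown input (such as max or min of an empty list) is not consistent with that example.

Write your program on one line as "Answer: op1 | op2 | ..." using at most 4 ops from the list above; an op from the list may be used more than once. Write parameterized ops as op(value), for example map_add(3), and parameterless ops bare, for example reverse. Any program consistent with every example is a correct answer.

take(4) | sort_asc | max

Check, running the answer program on each example:
  [-35, 0, -39, -45, 32, -28, 27, 28, -5, 5] -> [-35, 0, -39, -45] -> [-45, -39, -35, 0] -> 0
  [16, 4, 39, 5, -49, 11, 46, -5, -37, -31] -> [16, 4, 39, 5] -> [4, 5, 16, 39] -> 39
  [38, -15, -11, -18, -4] -> [38, -15, -11, -18] -> [-18, -15, -11, 38] -> 38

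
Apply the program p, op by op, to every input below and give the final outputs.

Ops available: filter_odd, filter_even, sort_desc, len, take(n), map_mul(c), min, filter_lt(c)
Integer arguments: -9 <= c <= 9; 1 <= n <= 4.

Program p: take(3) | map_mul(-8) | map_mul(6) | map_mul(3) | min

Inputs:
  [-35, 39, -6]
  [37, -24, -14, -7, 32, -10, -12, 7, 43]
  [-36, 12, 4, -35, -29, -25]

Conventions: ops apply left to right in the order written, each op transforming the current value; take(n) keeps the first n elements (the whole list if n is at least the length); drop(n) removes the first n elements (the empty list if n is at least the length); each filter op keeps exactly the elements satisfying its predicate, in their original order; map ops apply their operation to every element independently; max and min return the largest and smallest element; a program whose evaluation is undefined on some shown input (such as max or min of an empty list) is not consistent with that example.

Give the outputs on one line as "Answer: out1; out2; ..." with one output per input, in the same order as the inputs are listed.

Execution, op by op:
  [-35, 39, -6] -> [-35, 39, -6] -> [280, -312, 48] -> [1680, -1872, 288] -> [5040, -5616, 864] -> -5616
  [37, -24, -14, -7, 32, -10, -12, 7, 43] -> [37, -24, -14] -> [-296, 192, 112] -> [-1776, 1152, 672] -> [-5328, 3456, 2016] -> -5328
  [-36, 12, 4, -35, -29, -25] -> [-36, 12, 4] -> [288, -96, -32] -> [1728, -576, -192] -> [5184, -1728, -576] -> -1728

-5616; -5328; -1728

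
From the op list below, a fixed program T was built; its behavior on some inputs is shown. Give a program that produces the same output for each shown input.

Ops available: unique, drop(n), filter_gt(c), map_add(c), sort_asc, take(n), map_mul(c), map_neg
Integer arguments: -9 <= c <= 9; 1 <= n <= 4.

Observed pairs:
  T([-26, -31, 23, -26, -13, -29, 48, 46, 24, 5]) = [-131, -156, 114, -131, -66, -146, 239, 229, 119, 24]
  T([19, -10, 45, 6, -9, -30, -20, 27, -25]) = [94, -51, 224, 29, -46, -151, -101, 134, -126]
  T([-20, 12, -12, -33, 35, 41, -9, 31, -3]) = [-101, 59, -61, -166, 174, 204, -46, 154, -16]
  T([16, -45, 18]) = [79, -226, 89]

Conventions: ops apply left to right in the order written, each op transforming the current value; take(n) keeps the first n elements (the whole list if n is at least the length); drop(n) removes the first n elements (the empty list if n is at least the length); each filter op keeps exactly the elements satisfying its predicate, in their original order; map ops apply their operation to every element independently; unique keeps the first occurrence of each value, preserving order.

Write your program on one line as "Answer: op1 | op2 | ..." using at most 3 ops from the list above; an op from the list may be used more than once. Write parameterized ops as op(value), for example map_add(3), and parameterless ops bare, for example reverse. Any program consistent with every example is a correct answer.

map_mul(5) | map_add(-5) | map_add(4)

Check, running the answer program on each example:
  [-26, -31, 23, -26, -13, -29, 48, 46, 24, 5] -> [-130, -155, 115, -130, -65, -145, 240, 230, 120, 25] -> [-135, -160, 110, -135, -70, -150, 235, 225, 115, 20] -> [-131, -156, 114, -131, -66, -146, 239, 229, 119, 24]
  [19, -10, 45, 6, -9, -30, -20, 27, -25] -> [95, -50, 225, 30, -45, -150, -100, 135, -125] -> [90, -55, 220, 25, -50, -155, -105, 130, -130] -> [94, -51, 224, 29, -46, -151, -101, 134, -126]
  [-20, 12, -12, -33, 35, 41, -9, 31, -3] -> [-100, 60, -60, -165, 175, 205, -45, 155, -15] -> [-105, 55, -65, -170, 170, 200, -50, 150, -20] -> [-101, 59, -61, -166, 174, 204, -46, 154, -16]
  [16, -45, 18] -> [80, -225, 90] -> [75, -230, 85] -> [79, -226, 89]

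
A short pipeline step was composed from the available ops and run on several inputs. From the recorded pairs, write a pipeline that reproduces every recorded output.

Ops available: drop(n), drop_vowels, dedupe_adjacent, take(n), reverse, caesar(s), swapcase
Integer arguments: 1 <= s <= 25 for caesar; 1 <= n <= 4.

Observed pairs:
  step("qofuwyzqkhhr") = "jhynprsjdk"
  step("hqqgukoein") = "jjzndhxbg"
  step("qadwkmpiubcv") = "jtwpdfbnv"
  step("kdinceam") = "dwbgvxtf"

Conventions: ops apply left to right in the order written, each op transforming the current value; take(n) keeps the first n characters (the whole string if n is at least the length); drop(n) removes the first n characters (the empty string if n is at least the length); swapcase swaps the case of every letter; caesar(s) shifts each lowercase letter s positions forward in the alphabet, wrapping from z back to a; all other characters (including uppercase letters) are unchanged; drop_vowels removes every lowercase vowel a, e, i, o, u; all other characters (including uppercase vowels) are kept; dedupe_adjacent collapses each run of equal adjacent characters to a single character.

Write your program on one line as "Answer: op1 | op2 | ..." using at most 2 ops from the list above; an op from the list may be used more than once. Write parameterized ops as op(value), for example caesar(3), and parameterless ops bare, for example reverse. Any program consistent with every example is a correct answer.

caesar(19) | drop_vowels

Check, running the answer program on each example:
  "qofuwyzqkhhr" -> "jhynprsjdaak" -> "jhynprsjdk"
  "hqqgukoein" -> "ajjzndhxbg" -> "jjzndhxbg"
  "qadwkmpiubcv" -> "jtwpdfibnuvo" -> "jtwpdfbnv"
  "kdinceam" -> "dwbgvxtf" -> "dwbgvxtf"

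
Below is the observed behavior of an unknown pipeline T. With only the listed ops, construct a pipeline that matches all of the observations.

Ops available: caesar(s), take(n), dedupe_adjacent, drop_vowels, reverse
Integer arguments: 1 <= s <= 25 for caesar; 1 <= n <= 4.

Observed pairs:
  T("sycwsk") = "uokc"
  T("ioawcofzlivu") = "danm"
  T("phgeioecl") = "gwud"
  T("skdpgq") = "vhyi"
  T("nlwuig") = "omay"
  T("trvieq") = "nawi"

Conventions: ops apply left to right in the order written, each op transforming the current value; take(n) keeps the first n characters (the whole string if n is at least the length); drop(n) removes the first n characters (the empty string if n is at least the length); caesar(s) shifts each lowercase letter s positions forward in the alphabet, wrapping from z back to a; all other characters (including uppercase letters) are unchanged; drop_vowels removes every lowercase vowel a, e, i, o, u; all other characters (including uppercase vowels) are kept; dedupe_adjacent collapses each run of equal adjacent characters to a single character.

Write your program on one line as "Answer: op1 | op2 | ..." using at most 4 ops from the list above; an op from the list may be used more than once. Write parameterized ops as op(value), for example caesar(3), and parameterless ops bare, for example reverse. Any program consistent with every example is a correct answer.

reverse | caesar(18) | take(4) | reverse

Check, running the answer program on each example:
  "sycwsk" -> "kswcys" -> "ckouqk" -> "ckou" -> "uokc"
  "ioawcofzlivu" -> "uvilzfocwaoi" -> "mnadrxguosga" -> "mnad" -> "danm"
  "phgeioecl" -> "lceoieghp" -> "duwgawyzh" -> "duwg" -> "gwud"
  "skdpgq" -> "qgpdks" -> "iyhvck" -> "iyhv" -> "vhyi"
  "nlwuig" -> "giuwln" -> "yamodf" -> "yamo" -> "omay"
  "trvieq" -> "qeivrt" -> "iwanjl" -> "iwan" -> "nawi"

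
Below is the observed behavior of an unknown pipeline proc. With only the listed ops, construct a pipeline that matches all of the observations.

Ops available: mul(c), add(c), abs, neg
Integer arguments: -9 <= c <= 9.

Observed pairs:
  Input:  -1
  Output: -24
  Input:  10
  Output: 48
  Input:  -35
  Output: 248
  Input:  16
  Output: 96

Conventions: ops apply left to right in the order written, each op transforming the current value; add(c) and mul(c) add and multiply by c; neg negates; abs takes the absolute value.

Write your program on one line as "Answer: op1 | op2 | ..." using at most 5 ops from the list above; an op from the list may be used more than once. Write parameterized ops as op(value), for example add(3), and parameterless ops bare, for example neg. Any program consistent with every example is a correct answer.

abs | add(-3) | add(-2) | mul(8) | add(8)

Check, running the answer program on each example:
  -1 -> 1 -> -2 -> -4 -> -32 -> -24
  10 -> 10 -> 7 -> 5 -> 40 -> 48
  -35 -> 35 -> 32 -> 30 -> 240 -> 248
  16 -> 16 -> 13 -> 11 -> 88 -> 96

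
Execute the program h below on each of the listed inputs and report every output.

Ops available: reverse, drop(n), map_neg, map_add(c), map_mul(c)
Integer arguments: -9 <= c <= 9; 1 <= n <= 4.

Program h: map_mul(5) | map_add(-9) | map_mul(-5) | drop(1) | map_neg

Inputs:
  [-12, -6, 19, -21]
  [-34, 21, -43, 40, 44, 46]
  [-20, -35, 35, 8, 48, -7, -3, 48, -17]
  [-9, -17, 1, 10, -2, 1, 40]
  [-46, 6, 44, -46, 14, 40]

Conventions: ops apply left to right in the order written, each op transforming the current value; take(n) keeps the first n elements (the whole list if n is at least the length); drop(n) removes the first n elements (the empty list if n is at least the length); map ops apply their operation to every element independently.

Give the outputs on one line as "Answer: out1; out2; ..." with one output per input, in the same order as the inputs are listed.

[-195, 430, -570]; [480, -1120, 955, 1055, 1105]; [-920, 830, 155, 1155, -220, -120, 1155, -470]; [-470, -20, 205, -95, -20, 955]; [105, 1055, -1195, 305, 955]

Execution, op by op:
  [-12, -6, 19, -21] -> [-60, -30, 95, -105] -> [-69, -39, 86, -114] -> [345, 195, -430, 570] -> [195, -430, 570] -> [-195, 430, -570]
  [-34, 21, -43, 40, 44, 46] -> [-170, 105, -215, 200, 220, 230] -> [-179, 96, -224, 191, 211, 221] -> [895, -480, 1120, -955, -1055, -1105] -> [-480, 1120, -955, -1055, -1105] -> [480, -1120, 955, 1055, 1105]
  [-20, -35, 35, 8, 48, -7, -3, 48, -17] -> [-100, -175, 175, 40, 240, -35, -15, 240, -85] -> [-109, -184, 166, 31, 231, -44, -24, 231, -94] -> [545, 920, -830, -155, -1155, 220, 120, -1155, 470] -> [920, -830, -155, -1155, 220, 120, -1155, 470] -> [-920, 830, 155, 1155, -220, -120, 1155, -470]
  [-9, -17, 1, 10, -2, 1, 40] -> [-45, -85, 5, 50, -10, 5, 200] -> [-54, -94, -4, 41, -19, -4, 191] -> [270, 470, 20, -205, 95, 20, -955] -> [470, 20, -205, 95, 20, -955] -> [-470, -20, 205, -95, -20, 955]
  [-46, 6, 44, -46, 14, 40] -> [-230, 30, 220, -230, 70, 200] -> [-239, 21, 211, -239, 61, 191] -> [1195, -105, -1055, 1195, -305, -955] -> [-105, -1055, 1195, -305, -955] -> [105, 1055, -1195, 305, 955]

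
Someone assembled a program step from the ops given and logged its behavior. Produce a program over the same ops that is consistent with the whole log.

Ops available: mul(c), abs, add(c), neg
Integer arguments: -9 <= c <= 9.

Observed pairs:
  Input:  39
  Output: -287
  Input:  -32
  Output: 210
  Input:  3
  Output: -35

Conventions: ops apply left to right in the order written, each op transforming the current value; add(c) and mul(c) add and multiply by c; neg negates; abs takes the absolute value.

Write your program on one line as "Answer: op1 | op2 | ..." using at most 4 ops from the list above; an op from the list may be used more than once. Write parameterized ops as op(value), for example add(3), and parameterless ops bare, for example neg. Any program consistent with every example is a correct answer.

mul(-7) | add(-7) | add(-7)

Check, running the answer program on each example:
  39 -> -273 -> -280 -> -287
  -32 -> 224 -> 217 -> 210
  3 -> -21 -> -28 -> -35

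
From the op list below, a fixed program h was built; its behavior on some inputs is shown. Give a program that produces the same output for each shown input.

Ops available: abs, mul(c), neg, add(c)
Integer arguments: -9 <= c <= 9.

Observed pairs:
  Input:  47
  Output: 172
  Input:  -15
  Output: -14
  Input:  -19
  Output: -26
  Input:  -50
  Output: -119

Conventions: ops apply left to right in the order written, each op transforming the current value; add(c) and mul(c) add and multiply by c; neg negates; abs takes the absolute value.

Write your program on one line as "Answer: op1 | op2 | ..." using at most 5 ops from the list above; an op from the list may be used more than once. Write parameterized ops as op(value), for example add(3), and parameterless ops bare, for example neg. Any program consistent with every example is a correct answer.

add(8) | neg | mul(-3) | add(7)

Check, running the answer program on each example:
  47 -> 55 -> -55 -> 165 -> 172
  -15 -> -7 -> 7 -> -21 -> -14
  -19 -> -11 -> 11 -> -33 -> -26
  -50 -> -42 -> 42 -> -126 -> -119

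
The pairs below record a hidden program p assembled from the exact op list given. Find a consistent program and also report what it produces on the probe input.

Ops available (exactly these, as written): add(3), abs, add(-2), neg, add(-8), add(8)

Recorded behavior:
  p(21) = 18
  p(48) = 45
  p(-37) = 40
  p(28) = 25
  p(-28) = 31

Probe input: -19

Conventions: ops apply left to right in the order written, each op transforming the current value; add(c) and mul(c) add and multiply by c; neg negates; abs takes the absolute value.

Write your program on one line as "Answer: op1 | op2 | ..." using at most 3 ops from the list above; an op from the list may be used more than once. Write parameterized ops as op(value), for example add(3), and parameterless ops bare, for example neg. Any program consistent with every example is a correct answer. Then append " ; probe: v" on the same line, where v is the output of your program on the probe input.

neg | add(3) | abs ; probe: 22

Check, running the answer program on each example:
  21 -> -21 -> -18 -> 18
  48 -> -48 -> -45 -> 45
  -37 -> 37 -> 40 -> 40
  28 -> -28 -> -25 -> 25
  -28 -> 28 -> 31 -> 31
  probe: -19 -> 19 -> 22 -> 22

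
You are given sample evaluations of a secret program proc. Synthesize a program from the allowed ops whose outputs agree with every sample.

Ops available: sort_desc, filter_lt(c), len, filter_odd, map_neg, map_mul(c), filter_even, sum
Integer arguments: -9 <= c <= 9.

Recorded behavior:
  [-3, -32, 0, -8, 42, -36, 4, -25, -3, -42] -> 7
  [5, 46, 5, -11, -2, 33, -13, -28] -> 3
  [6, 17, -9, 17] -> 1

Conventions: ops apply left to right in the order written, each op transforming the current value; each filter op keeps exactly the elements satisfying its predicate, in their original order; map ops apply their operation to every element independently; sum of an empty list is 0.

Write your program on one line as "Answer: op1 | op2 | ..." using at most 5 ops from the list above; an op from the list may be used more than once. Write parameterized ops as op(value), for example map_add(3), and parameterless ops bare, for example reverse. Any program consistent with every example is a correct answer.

map_neg | sort_desc | filter_even | map_mul(6) | len

Check, running the answer program on each example:
  [-3, -32, 0, -8, 42, -36, 4, -25, -3, -42] -> [3, 32, 0, 8, -42, 36, -4, 25, 3, 42] -> [42, 36, 32, 25, 8, 3, 3, 0, -4, -42] -> [42, 36, 32, 8, 0, -4, -42] -> [252, 216, 192, 48, 0, -24, -252] -> 7
  [5, 46, 5, -11, -2, 33, -13, -28] -> [-5, -46, -5, 11, 2, -33, 13, 28] -> [28, 13, 11, 2, -5, -5, -33, -46] -> [28, 2, -46] -> [168, 12, -276] -> 3
  [6, 17, -9, 17] -> [-6, -17, 9, -17] -> [9, -6, -17, -17] -> [-6] -> [-36] -> 1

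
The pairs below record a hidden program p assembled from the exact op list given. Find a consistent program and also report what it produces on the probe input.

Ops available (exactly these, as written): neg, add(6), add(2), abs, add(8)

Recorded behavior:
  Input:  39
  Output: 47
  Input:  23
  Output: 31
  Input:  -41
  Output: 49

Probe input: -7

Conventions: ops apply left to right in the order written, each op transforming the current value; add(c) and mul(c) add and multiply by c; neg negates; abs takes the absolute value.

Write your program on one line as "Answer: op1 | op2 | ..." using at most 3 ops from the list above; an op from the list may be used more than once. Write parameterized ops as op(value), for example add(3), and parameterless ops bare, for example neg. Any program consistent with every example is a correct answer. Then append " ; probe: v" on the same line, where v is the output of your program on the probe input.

abs | add(8) ; probe: 15

Check, running the answer program on each example:
  39 -> 39 -> 47
  23 -> 23 -> 31
  -41 -> 41 -> 49
  probe: -7 -> 7 -> 15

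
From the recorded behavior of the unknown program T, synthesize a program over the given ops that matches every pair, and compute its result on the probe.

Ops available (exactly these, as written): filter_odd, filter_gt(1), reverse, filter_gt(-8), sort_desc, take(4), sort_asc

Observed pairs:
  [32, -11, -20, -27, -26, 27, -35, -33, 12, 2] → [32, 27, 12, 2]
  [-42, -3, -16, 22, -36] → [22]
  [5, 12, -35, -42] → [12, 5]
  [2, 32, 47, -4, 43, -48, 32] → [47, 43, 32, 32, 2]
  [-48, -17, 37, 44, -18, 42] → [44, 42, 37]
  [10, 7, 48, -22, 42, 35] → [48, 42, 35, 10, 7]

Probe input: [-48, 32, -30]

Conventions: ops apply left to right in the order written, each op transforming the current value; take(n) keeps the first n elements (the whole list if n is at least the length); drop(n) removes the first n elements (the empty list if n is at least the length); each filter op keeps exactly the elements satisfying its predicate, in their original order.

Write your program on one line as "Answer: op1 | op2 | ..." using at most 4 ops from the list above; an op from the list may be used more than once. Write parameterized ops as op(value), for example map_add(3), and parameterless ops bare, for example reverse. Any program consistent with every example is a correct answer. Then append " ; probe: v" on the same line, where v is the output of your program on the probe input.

sort_asc | sort_desc | filter_gt(1) ; probe: [32]

Check, running the answer program on each example:
  [32, -11, -20, -27, -26, 27, -35, -33, 12, 2] -> [-35, -33, -27, -26, -20, -11, 2, 12, 27, 32] -> [32, 27, 12, 2, -11, -20, -26, -27, -33, -35] -> [32, 27, 12, 2]
  [-42, -3, -16, 22, -36] -> [-42, -36, -16, -3, 22] -> [22, -3, -16, -36, -42] -> [22]
  [5, 12, -35, -42] -> [-42, -35, 5, 12] -> [12, 5, -35, -42] -> [12, 5]
  [2, 32, 47, -4, 43, -48, 32] -> [-48, -4, 2, 32, 32, 43, 47] -> [47, 43, 32, 32, 2, -4, -48] -> [47, 43, 32, 32, 2]
  [-48, -17, 37, 44, -18, 42] -> [-48, -18, -17, 37, 42, 44] -> [44, 42, 37, -17, -18, -48] -> [44, 42, 37]
  [10, 7, 48, -22, 42, 35] -> [-22, 7, 10, 35, 42, 48] -> [48, 42, 35, 10, 7, -22] -> [48, 42, 35, 10, 7]
  probe: [-48, 32, -30] -> [-48, -30, 32] -> [32, -30, -48] -> [32]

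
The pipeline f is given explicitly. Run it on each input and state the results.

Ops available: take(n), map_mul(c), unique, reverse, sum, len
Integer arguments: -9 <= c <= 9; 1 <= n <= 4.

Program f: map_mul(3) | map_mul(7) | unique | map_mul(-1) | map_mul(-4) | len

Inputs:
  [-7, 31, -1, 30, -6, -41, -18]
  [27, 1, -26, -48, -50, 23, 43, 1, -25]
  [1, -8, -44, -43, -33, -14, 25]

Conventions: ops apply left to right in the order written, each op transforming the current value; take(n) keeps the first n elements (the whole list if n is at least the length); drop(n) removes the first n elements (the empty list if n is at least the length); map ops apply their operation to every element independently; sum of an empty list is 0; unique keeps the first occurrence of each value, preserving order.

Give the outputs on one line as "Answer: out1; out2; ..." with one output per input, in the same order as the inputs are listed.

Execution, op by op:
  [-7, 31, -1, 30, -6, -41, -18] -> [-21, 93, -3, 90, -18, -123, -54] -> [-147, 651, -21, 630, -126, -861, -378] -> [-147, 651, -21, 630, -126, -861, -378] -> [147, -651, 21, -630, 126, 861, 378] -> [-588, 2604, -84, 2520, -504, -3444, -1512] -> 7
  [27, 1, -26, -48, -50, 23, 43, 1, -25] -> [81, 3, -78, -144, -150, 69, 129, 3, -75] -> [567, 21, -546, -1008, -1050, 483, 903, 21, -525] -> [567, 21, -546, -1008, -1050, 483, 903, -525] -> [-567, -21, 546, 1008, 1050, -483, -903, 525] -> [2268, 84, -2184, -4032, -4200, 1932, 3612, -2100] -> 8
  [1, -8, -44, -43, -33, -14, 25] -> [3, -24, -132, -129, -99, -42, 75] -> [21, -168, -924, -903, -693, -294, 525] -> [21, -168, -924, -903, -693, -294, 525] -> [-21, 168, 924, 903, 693, 294, -525] -> [84, -672, -3696, -3612, -2772, -1176, 2100] -> 7

7; 8; 7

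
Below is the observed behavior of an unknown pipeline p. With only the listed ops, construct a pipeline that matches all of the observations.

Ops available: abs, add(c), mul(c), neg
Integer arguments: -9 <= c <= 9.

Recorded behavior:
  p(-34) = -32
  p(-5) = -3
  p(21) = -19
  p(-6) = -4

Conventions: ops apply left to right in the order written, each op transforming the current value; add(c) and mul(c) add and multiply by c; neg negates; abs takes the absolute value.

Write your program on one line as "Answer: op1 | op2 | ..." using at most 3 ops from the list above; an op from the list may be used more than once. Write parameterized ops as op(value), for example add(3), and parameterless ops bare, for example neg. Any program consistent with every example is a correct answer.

abs | add(-2) | neg

Check, running the answer program on each example:
  -34 -> 34 -> 32 -> -32
  -5 -> 5 -> 3 -> -3
  21 -> 21 -> 19 -> -19
  -6 -> 6 -> 4 -> -4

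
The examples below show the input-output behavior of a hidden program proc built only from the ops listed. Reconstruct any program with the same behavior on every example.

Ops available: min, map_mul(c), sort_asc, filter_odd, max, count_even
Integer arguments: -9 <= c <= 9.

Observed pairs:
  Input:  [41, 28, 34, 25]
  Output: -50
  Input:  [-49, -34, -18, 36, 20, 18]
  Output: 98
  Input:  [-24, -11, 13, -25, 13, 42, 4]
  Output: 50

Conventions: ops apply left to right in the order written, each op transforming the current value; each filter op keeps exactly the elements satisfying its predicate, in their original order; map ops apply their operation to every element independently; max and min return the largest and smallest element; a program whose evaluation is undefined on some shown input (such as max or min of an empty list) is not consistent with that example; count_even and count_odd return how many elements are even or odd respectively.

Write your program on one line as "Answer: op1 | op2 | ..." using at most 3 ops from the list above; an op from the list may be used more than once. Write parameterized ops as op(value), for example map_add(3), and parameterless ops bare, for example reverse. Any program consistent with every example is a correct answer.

sort_asc | map_mul(-2) | max

Check, running the answer program on each example:
  [41, 28, 34, 25] -> [25, 28, 34, 41] -> [-50, -56, -68, -82] -> -50
  [-49, -34, -18, 36, 20, 18] -> [-49, -34, -18, 18, 20, 36] -> [98, 68, 36, -36, -40, -72] -> 98
  [-24, -11, 13, -25, 13, 42, 4] -> [-25, -24, -11, 4, 13, 13, 42] -> [50, 48, 22, -8, -26, -26, -84] -> 50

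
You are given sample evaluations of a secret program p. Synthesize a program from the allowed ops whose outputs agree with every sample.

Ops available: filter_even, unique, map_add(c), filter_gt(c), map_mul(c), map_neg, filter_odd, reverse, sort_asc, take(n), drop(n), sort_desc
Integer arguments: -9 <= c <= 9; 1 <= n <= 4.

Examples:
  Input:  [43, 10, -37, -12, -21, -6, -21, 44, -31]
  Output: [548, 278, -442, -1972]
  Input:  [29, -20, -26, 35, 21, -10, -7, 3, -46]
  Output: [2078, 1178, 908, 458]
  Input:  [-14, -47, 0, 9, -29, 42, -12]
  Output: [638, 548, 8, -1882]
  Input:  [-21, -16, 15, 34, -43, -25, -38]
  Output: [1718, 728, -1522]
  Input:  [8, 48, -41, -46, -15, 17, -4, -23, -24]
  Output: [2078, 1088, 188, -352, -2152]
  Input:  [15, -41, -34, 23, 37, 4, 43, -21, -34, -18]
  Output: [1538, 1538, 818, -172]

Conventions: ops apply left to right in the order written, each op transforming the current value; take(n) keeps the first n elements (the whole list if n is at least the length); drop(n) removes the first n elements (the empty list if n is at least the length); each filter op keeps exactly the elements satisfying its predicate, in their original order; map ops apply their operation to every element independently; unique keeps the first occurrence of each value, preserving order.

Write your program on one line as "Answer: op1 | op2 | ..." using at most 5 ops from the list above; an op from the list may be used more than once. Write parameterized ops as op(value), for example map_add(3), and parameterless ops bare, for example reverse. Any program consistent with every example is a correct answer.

map_mul(-9) | map_mul(5) | sort_desc | map_add(8) | filter_even

Check, running the answer program on each example:
  [43, 10, -37, -12, -21, -6, -21, 44, -31] -> [-387, -90, 333, 108, 189, 54, 189, -396, 279] -> [-1935, -450, 1665, 540, 945, 270, 945, -1980, 1395] -> [1665, 1395, 945, 945, 540, 270, -450, -1935, -1980] -> [1673, 1403, 953, 953, 548, 278, -442, -1927, -1972] -> [548, 278, -442, -1972]
  [29, -20, -26, 35, 21, -10, -7, 3, -46] -> [-261, 180, 234, -315, -189, 90, 63, -27, 414] -> [-1305, 900, 1170, -1575, -945, 450, 315, -135, 2070] -> [2070, 1170, 900, 450, 315, -135, -945, -1305, -1575] -> [2078, 1178, 908, 458, 323, -127, -937, -1297, -1567] -> [2078, 1178, 908, 458]
  [-14, -47, 0, 9, -29, 42, -12] -> [126, 423, 0, -81, 261, -378, 108] -> [630, 2115, 0, -405, 1305, -1890, 540] -> [2115, 1305, 630, 540, 0, -405, -1890] -> [2123, 1313, 638, 548, 8, -397, -1882] -> [638, 548, 8, -1882]
  [-21, -16, 15, 34, -43, -25, -38] -> [189, 144, -135, -306, 387, 225, 342] -> [945, 720, -675, -1530, 1935, 1125, 1710] -> [1935, 1710, 1125, 945, 720, -675, -1530] -> [1943, 1718, 1133, 953, 728, -667, -1522] -> [1718, 728, -1522]
  [8, 48, -41, -46, -15, 17, -4, -23, -24] -> [-72, -432, 369, 414, 135, -153, 36, 207, 216] -> [-360, -2160, 1845, 2070, 675, -765, 180, 1035, 1080] -> [2070, 1845, 1080, 1035, 675, 180, -360, -765, -2160] -> [2078, 1853, 1088, 1043, 683, 188, -352, -757, -2152] -> [2078, 1088, 188, -352, -2152]
  [15, -41, -34, 23, 37, 4, 43, -21, -34, -18] -> [-135, 369, 306, -207, -333, -36, -387, 189, 306, 162] -> [-675, 1845, 1530, -1035, -1665, -180, -1935, 945, 1530, 810] -> [1845, 1530, 1530, 945, 810, -180, -675, -1035, -1665, -1935] -> [1853, 1538, 1538, 953, 818, -172, -667, -1027, -1657, -1927] -> [1538, 1538, 818, -172]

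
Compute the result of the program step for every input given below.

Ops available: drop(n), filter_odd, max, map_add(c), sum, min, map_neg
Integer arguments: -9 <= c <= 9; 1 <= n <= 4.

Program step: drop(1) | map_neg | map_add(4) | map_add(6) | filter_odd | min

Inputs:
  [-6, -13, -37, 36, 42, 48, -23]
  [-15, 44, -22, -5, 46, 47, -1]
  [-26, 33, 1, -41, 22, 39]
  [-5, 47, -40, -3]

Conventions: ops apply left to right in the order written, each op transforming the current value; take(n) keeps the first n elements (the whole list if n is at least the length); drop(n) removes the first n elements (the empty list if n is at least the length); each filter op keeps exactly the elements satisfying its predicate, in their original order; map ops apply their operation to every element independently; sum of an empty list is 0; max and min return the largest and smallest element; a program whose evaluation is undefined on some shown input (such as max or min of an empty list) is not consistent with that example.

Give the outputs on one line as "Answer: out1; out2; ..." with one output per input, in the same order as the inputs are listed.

Execution, op by op:
  [-6, -13, -37, 36, 42, 48, -23] -> [-13, -37, 36, 42, 48, -23] -> [13, 37, -36, -42, -48, 23] -> [17, 41, -32, -38, -44, 27] -> [23, 47, -26, -32, -38, 33] -> [23, 47, 33] -> 23
  [-15, 44, -22, -5, 46, 47, -1] -> [44, -22, -5, 46, 47, -1] -> [-44, 22, 5, -46, -47, 1] -> [-40, 26, 9, -42, -43, 5] -> [-34, 32, 15, -36, -37, 11] -> [15, -37, 11] -> -37
  [-26, 33, 1, -41, 22, 39] -> [33, 1, -41, 22, 39] -> [-33, -1, 41, -22, -39] -> [-29, 3, 45, -18, -35] -> [-23, 9, 51, -12, -29] -> [-23, 9, 51, -29] -> -29
  [-5, 47, -40, -3] -> [47, -40, -3] -> [-47, 40, 3] -> [-43, 44, 7] -> [-37, 50, 13] -> [-37, 13] -> -37

23; -37; -29; -37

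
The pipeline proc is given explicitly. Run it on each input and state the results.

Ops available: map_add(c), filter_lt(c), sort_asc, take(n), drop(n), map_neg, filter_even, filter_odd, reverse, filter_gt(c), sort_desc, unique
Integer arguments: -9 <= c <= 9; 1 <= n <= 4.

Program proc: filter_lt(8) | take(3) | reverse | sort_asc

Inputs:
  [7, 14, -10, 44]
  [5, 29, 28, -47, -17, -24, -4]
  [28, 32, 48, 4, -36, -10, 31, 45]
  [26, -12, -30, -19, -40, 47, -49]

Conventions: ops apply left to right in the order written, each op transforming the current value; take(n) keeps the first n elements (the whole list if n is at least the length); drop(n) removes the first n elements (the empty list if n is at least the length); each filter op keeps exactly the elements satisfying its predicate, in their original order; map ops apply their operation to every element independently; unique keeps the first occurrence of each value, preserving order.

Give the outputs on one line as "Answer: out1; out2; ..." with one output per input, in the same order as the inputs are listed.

Execution, op by op:
  [7, 14, -10, 44] -> [7, -10] -> [7, -10] -> [-10, 7] -> [-10, 7]
  [5, 29, 28, -47, -17, -24, -4] -> [5, -47, -17, -24, -4] -> [5, -47, -17] -> [-17, -47, 5] -> [-47, -17, 5]
  [28, 32, 48, 4, -36, -10, 31, 45] -> [4, -36, -10] -> [4, -36, -10] -> [-10, -36, 4] -> [-36, -10, 4]
  [26, -12, -30, -19, -40, 47, -49] -> [-12, -30, -19, -40, -49] -> [-12, -30, -19] -> [-19, -30, -12] -> [-30, -19, -12]

[-10, 7]; [-47, -17, 5]; [-36, -10, 4]; [-30, -19, -12]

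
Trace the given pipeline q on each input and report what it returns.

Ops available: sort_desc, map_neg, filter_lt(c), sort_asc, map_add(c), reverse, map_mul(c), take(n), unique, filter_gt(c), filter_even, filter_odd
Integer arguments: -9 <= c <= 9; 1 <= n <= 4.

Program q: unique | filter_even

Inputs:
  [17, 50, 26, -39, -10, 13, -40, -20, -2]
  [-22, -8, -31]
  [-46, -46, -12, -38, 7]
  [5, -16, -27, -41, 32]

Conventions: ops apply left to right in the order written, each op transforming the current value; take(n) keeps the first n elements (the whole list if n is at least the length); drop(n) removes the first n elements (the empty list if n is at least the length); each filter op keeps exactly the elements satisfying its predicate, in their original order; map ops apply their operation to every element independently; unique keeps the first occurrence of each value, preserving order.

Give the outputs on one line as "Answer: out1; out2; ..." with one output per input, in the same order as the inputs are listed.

[50, 26, -10, -40, -20, -2]; [-22, -8]; [-46, -12, -38]; [-16, 32]

Execution, op by op:
  [17, 50, 26, -39, -10, 13, -40, -20, -2] -> [17, 50, 26, -39, -10, 13, -40, -20, -2] -> [50, 26, -10, -40, -20, -2]
  [-22, -8, -31] -> [-22, -8, -31] -> [-22, -8]
  [-46, -46, -12, -38, 7] -> [-46, -12, -38, 7] -> [-46, -12, -38]
  [5, -16, -27, -41, 32] -> [5, -16, -27, -41, 32] -> [-16, 32]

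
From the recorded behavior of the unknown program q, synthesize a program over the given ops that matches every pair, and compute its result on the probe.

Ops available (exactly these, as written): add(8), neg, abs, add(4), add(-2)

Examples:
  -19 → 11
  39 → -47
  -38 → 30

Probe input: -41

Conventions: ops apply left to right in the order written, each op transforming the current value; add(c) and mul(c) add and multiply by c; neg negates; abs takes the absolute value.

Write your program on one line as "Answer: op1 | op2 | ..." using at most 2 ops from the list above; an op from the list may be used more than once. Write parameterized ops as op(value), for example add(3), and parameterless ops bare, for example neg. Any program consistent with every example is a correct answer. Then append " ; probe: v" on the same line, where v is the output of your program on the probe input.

add(8) | neg ; probe: 33

Check, running the answer program on each example:
  -19 -> -11 -> 11
  39 -> 47 -> -47
  -38 -> -30 -> 30
  probe: -41 -> -33 -> 33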